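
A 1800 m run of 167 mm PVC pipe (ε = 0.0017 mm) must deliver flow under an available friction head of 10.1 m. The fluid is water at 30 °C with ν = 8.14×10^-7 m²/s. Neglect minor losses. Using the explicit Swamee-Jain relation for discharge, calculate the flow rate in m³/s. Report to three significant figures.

Swamee-Jain (Type II): Q = -0.965·√(gD⁵h_f/L)·ln[ε/(3.7D) + √(3.17ν²L/(gD³h_f))]
√(gD⁵h_f/L) = √(9.81·0.167⁵·10.1/1800) = 0.002674
ε/(3.7D) = 2.75×10^-6; √(3.17ν²L/(gD³h_f)) = 9.05×10^-5
Q = -0.965·0.002674·ln(9.327×10^-5) = 0.02395 m³/s
Check: V = 1.09 m/s, Re = 2.24×10^5, f = 0.01529, h_f = 10.0 m ≈ 10.1 m ✓

Q ≈ 0.0239 m³/s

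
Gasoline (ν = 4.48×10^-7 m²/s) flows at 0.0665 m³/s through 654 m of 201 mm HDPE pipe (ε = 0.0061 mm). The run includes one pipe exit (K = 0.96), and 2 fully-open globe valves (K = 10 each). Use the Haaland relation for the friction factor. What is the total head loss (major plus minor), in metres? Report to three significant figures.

H_L ≈ 13.6 m

V = 4Q/(πD²) = 2.096 m/s; V²/2g = 0.2239 m
Re = 9.40×10^5, ε/D = 3.03×10^-5 → f = 0.01226 (Haaland)
Major: h_f = f(L/D)·V²/2g = 0.01226·3254·0.2239 = 8.929 m
Minor: ΣK = 21.0; h_m = ΣK·V²/2g = 4.692 m
Total H_L = 8.929 + 4.692 = 13.62 m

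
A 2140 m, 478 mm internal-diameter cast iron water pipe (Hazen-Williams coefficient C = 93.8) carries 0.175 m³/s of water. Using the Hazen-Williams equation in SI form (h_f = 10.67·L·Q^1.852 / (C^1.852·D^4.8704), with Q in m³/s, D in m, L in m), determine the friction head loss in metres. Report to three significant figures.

h_f = 10.67·2140·0.175^1.852 / (93.8^1.852·0.478^4.8704) = 7.336 m

h_f ≈ 7.34 m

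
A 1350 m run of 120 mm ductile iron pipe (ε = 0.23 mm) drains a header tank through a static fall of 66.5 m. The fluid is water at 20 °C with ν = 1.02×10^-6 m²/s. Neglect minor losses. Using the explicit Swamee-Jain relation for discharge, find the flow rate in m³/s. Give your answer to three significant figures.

Swamee-Jain (Type II): Q = -0.965·√(gD⁵h_f/L)·ln[ε/(3.7D) + √(3.17ν²L/(gD³h_f))]
√(gD⁵h_f/L) = √(9.81·0.120⁵·66.5/1350) = 0.003468
ε/(3.7D) = 5.18×10^-4; √(3.17ν²L/(gD³h_f)) = 6.28×10^-5
Q = -0.965·0.003468·ln(5.809×10^-4) = 0.02493 m³/s
Check: V = 2.20 m/s, Re = 2.59×10^5, f = 0.02403, h_f = 67.0 m ≈ 66.5 m ✓

Q ≈ 0.0249 m³/s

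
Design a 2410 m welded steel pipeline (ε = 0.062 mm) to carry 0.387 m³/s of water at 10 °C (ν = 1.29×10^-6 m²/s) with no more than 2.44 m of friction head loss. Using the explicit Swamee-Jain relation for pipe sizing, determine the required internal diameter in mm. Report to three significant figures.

D ≈ 712 mm

Swamee-Jain (Type III): D = 0.66·[ε^1.25·(LQ²/(gh_f))^4.75 + ν·Q^9.4·(L/(gh_f))^5.2]^0.04
LQ²/(gh_f) = 15.08; L/(gh_f) = 100.7
Term 1 = ε^1.25·(…)^4.75 = 2.18; Term 2 = ν·Q^9.4·(…)^5.2 = 4.47
D = 0.66·(2.18 + 4.47)^0.04 = 0.7120 m = 712 mm
Check: V = 0.972 m/s, Re = 5.37×10^5, f = 0.01419, h_f = 2.31 m ≈ 2.44 m ✓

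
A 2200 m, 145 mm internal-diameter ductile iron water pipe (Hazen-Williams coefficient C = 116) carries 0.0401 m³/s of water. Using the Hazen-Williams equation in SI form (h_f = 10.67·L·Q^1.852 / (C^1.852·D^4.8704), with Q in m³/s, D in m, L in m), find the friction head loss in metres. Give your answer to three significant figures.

h_f = 10.67·2200·0.0401^1.852 / (116^1.852·0.145^4.8704) = 110.8 m

h_f ≈ 111 m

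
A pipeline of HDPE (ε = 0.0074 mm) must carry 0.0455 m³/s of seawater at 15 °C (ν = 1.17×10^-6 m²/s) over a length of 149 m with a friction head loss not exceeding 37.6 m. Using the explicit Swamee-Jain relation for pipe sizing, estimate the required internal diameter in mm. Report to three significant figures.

D ≈ 100 mm

Swamee-Jain (Type III): D = 0.66·[ε^1.25·(LQ²/(gh_f))^4.75 + ν·Q^9.4·(L/(gh_f))^5.2]^0.04
LQ²/(gh_f) = 8.363×10^-4; L/(gh_f) = 0.4040
Term 1 = ε^1.25·(…)^4.75 = 9.28×10^-22; Term 2 = ν·Q^9.4·(…)^5.2 = 2.55×10^-21
D = 0.66·(9.28×10^-22 + 2.55×10^-21)^0.04 = 0.1003 m = 100 mm
Check: V = 5.76 m/s, Re = 4.94×10^5, f = 0.01417, h_f = 35.6 m ≈ 37.6 m ✓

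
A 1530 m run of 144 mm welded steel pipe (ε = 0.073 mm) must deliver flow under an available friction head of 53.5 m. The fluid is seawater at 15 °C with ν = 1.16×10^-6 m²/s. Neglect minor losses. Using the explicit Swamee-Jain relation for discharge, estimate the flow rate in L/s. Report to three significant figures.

Swamee-Jain (Type II): Q = -0.965·√(gD⁵h_f/L)·ln[ε/(3.7D) + √(3.17ν²L/(gD³h_f))]
√(gD⁵h_f/L) = √(9.81·0.144⁵·53.5/1530) = 0.004609
ε/(3.7D) = 1.37×10^-4; √(3.17ν²L/(gD³h_f)) = 6.45×10^-5
Q = -0.965·0.004609·ln(2.015×10^-4) = 0.03784 m³/s
Check: V = 2.32 m/s, Re = 2.88×10^5, f = 0.01842, h_f = 53.9 m ≈ 53.5 m ✓

Q ≈ 37.8 L/s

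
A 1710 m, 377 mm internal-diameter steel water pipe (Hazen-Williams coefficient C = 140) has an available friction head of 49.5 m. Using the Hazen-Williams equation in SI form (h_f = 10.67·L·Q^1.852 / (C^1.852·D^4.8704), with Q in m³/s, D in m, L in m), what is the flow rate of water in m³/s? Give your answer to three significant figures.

Rearranging: Q = [h_f·C^1.852·D^4.8704 / (10.67·L)]^(1/1.852)
Q = [49.5·140^1.852·0.377^4.8704 / (10.67·1710)]^0.540 = 0.4428 m³/s

Q ≈ 0.443 m³/s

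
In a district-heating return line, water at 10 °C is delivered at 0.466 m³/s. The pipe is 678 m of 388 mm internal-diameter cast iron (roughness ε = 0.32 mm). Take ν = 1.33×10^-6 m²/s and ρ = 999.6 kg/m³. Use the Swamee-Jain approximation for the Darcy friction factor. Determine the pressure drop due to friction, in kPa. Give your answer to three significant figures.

Δp ≈ 260 kPa

V = 4Q/(πD²) = 4·0.466/(π·0.388²) = 3.941 m/s
Re = VD/ν = 3.941·0.388/1.33×10^-6 = 1.15×10^6 → turbulent
ε/D = 0.32/388 = 8.25×10^-4
Swamee-Jain: f = 0.01914
h_f = f(L/D)V²/(2g) = 0.01914·(678/0.388)·3.941²/(2·9.81) = 26.48 m
Δp = ρg·h_f = 999.6·9.81·26.48 = 259.6 kPa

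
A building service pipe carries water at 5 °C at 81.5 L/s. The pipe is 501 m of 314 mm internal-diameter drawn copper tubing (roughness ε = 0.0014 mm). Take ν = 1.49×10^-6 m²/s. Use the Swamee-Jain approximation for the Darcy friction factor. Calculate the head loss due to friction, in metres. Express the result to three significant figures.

h_f ≈ 1.38 m

V = 4Q/(πD²) = 4·0.0815/(π·0.314²) = 1.052 m/s
Re = VD/ν = 1.052·0.314/1.49×10^-6 = 2.22×10^5 → turbulent
ε/D = 0.0014/314 = 4.46×10^-6
Swamee-Jain: f = 0.01527
h_f = f(L/D)V²/(2g) = 0.01527·(501/0.314)·1.052²/(2·9.81) = 1.375 m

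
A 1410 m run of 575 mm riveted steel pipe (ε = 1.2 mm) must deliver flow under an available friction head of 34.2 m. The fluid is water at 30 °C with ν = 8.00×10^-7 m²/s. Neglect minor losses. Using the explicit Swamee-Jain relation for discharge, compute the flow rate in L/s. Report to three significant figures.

Swamee-Jain (Type II): Q = -0.965·√(gD⁵h_f/L)·ln[ε/(3.7D) + √(3.17ν²L/(gD³h_f))]
√(gD⁵h_f/L) = √(9.81·0.575⁵·34.2/1410) = 0.1223
ε/(3.7D) = 5.64×10^-4; √(3.17ν²L/(gD³h_f)) = 6.70×10^-6
Q = -0.965·0.1223·ln(5.707×10^-4) = 0.8814 m³/s
Check: V = 3.39 m/s, Re = 2.44×10^6, f = 0.02380, h_f = 34.3 m ≈ 34.2 m ✓

Q ≈ 881 L/s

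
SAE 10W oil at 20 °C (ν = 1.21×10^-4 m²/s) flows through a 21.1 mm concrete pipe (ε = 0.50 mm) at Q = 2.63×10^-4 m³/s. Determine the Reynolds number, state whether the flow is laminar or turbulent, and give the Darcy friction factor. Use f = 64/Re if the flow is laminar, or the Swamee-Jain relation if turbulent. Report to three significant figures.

V = 4Q/(πD²) = 0.7521 m/s
Re = VD/ν = 0.7521·0.0211/1.21×10^-4 = 131
Re < 2300 → laminar → f = 64/Re = 0.4880

Re ≈ 131; laminar; f = 64/Re ≈ 0.488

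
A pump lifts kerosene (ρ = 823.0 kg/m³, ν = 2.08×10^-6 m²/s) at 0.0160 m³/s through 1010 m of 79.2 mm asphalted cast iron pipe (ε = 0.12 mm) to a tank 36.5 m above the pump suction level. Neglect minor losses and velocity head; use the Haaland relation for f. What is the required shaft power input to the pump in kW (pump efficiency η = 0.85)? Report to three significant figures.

V = 4Q/(πD²) = 3.248 m/s; Re = 1.24×10^5; ε/D = 0.00152; f = 0.02330
h_f = f(L/D)V²/2g = 159.8 m
Total head H = z + h_f = 36.5 + 159.8 = 196.3 m
P_hyd = ρgQH = 823.0·9.81·0.0160·196.3 = 25.35 kW
P_shaft = P_hyd/η = 25.35/0.85 = 29.83 kW

P_shaft ≈ 29.8 kW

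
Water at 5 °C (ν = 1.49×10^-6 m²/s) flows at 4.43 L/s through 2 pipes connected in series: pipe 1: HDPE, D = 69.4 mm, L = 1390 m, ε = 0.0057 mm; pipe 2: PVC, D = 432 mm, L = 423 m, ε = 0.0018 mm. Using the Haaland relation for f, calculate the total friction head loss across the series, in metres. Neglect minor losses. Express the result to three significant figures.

Pipe 1: V = 1.171 m/s, Re = 5.45×10^4, ε/D = 8.21×10^-5, f = 0.02055, h_1 = f(L/D)V²/2g = 28.78 m
Pipe 2: V = 0.03022 m/s, Re = 8760, ε/D = 4.17×10^-6, f = 0.03204, h_2 = f(L/D)V²/2g = 0.001461 m
Series → Q common, losses add: H = Σh = 28.78 m

H ≈ 28.8 m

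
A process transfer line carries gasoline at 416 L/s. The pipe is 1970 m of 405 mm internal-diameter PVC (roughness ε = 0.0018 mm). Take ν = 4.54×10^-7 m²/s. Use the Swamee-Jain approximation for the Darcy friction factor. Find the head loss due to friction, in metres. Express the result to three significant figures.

V = 4Q/(πD²) = 4·0.416/(π·0.405²) = 3.229 m/s
Re = VD/ν = 3.229·0.405/4.54×10^-7 = 2.88×10^6 → turbulent
ε/D = 0.0018/405 = 4.44×10^-6
Swamee-Jain: f = 0.01000
h_f = f(L/D)V²/(2g) = 0.01000·(1970/0.405)·3.229²/(2·9.81) = 25.86 m

h_f ≈ 25.9 m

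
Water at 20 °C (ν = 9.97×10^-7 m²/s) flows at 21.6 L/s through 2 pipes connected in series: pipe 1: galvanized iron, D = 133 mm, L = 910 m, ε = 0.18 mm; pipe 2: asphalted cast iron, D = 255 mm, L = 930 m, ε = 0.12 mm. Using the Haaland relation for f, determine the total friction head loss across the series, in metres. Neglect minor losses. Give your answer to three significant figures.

H ≈ 19.4 m

Pipe 1: V = 1.555 m/s, Re = 2.07×10^5, ε/D = 0.00135, f = 0.02219, h_1 = f(L/D)V²/2g = 18.71 m
Pipe 2: V = 0.4229 m/s, Re = 1.08×10^5, ε/D = 4.71×10^-4, f = 0.01974, h_2 = f(L/D)V²/2g = 0.6565 m
Series → Q common, losses add: H = Σh = 19.36 m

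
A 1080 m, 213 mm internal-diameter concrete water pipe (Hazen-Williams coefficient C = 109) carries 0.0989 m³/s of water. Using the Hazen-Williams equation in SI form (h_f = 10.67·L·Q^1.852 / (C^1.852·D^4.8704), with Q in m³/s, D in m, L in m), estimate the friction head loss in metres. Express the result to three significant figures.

h_f ≈ 49.9 m

h_f = 10.67·1080·0.0989^1.852 / (109^1.852·0.213^4.8704) = 49.94 m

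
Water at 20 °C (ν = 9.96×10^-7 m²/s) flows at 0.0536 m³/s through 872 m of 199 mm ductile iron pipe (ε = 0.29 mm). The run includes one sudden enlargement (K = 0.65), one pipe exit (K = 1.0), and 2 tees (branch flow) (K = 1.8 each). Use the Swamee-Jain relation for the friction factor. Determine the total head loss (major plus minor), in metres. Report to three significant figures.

H_L ≈ 15.6 m

V = 4Q/(πD²) = 1.723 m/s; V²/2g = 0.1514 m
Re = 3.44×10^5, ε/D = 0.00146 → f = 0.02236 (Swamee-Jain)
Major: h_f = f(L/D)·V²/2g = 0.02236·4382·0.1514 = 14.83 m
Minor: ΣK = 5.25; h_m = ΣK·V²/2g = 0.7947 m
Total H_L = 14.83 + 0.7947 = 15.63 m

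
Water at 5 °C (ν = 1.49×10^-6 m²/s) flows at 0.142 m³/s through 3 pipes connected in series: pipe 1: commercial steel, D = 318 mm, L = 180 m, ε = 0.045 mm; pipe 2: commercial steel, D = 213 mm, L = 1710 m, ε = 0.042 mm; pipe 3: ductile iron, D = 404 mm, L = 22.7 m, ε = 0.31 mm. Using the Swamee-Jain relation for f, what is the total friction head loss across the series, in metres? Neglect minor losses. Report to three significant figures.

Pipe 1: V = 1.788 m/s, Re = 3.82×10^5, ε/D = 1.42×10^-4, f = 0.01537, h_1 = f(L/D)V²/2g = 1.417 m
Pipe 2: V = 3.985 m/s, Re = 5.70×10^5, ε/D = 1.97×10^-4, f = 0.01532, h_2 = f(L/D)V²/2g = 99.54 m
Pipe 3: V = 1.108 m/s, Re = 3.00×10^5, ε/D = 7.67×10^-4, f = 0.01972, h_3 = f(L/D)V²/2g = 0.06928 m
Series → Q common, losses add: H = Σh = 101.0 m

H ≈ 101 m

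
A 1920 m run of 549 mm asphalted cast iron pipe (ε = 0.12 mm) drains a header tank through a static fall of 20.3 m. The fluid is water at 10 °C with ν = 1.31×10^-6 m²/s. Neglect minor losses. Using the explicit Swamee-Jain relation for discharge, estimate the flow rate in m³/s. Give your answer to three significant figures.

Swamee-Jain (Type II): Q = -0.965·√(gD⁵h_f/L)·ln[ε/(3.7D) + √(3.17ν²L/(gD³h_f))]
√(gD⁵h_f/L) = √(9.81·0.549⁵·20.3/1920) = 0.07192
ε/(3.7D) = 5.91×10^-5; √(3.17ν²L/(gD³h_f)) = 1.78×10^-5
Q = -0.965·0.07192·ln(7.688×10^-5) = 0.6575 m³/s
Check: V = 2.78 m/s, Re = 1.16×10^6, f = 0.01486, h_f = 20.4 m ≈ 20.3 m ✓

Q ≈ 0.657 m³/s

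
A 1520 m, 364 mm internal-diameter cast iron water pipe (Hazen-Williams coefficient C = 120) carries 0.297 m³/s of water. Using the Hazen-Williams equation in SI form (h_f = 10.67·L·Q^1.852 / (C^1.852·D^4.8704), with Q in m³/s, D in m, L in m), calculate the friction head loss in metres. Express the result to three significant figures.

h_f ≈ 33.2 m

h_f = 10.67·1520·0.297^1.852 / (120^1.852·0.364^4.8704) = 33.15 m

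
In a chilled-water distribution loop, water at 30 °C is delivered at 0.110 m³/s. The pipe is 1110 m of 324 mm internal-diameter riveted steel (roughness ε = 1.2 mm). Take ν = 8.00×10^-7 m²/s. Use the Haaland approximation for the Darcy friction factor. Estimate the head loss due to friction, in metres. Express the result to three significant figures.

V = 4Q/(πD²) = 4·0.110/(π·0.324²) = 1.334 m/s
Re = VD/ν = 1.334·0.324/8.00×10^-7 = 5.40×10^5 → turbulent
ε/D = 1.2/324 = 0.00370
Haaland: f = 0.02804
h_f = f(L/D)V²/(2g) = 0.02804·(1110/0.324)·1.334²/(2·9.81) = 8.715 m

h_f ≈ 8.71 m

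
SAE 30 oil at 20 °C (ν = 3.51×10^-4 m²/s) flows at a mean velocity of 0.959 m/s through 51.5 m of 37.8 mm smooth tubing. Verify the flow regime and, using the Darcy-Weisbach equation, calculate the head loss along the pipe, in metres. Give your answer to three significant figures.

h_f ≈ 39.6 m

Re = VD/ν = 0.959·0.03780/3.51×10^-4 = 103 → laminar (Re < 2300)
f = 64/Re = 0.6197
h_f = f(L/D)V²/(2g) = 0.6197·(51.5/0.03780)·0.959²/(2·9.81) = 39.58 m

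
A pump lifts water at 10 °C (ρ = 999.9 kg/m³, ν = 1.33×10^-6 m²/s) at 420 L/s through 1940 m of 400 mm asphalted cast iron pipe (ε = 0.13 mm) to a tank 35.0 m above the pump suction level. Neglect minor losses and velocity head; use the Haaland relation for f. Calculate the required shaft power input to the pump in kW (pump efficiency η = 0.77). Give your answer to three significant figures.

V = 4Q/(πD²) = 3.342 m/s; Re = 1.01×10^6; ε/D = 3.25×10^-4; f = 0.01582
h_f = f(L/D)V²/2g = 43.69 m
Total head H = z + h_f = 35.0 + 43.69 = 78.69 m
P_hyd = ρgQH = 999.9·9.81·0.420·78.69 = 324.2 kW
P_shaft = P_hyd/η = 324.2/0.77 = 421.0 kW

P_shaft ≈ 421 kW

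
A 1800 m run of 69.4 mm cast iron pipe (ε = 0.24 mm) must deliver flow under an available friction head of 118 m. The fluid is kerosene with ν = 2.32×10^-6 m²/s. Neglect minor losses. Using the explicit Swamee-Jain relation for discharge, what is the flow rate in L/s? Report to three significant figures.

Swamee-Jain (Type II): Q = -0.965·√(gD⁵h_f/L)·ln[ε/(3.7D) + √(3.17ν²L/(gD³h_f))]
√(gD⁵h_f/L) = √(9.81·0.0694⁵·118/1800) = 0.001018
ε/(3.7D) = 9.35×10^-4; √(3.17ν²L/(gD³h_f)) = 2.82×10^-4
Q = -0.965·0.001018·ln(0.001216) = 0.006590 m³/s
Check: V = 1.74 m/s, Re = 5.21×10^4, f = 0.02974, h_f = 119 m ≈ 118 m ✓

Q ≈ 6.59 L/s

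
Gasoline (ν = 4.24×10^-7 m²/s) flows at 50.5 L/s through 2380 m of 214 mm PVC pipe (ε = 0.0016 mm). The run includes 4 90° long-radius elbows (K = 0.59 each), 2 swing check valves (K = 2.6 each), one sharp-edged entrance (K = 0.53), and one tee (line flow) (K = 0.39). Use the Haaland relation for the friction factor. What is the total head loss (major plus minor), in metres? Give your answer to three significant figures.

H_L ≈ 14.7 m

V = 4Q/(πD²) = 1.404 m/s; V²/2g = 0.1005 m
Re = 7.09×10^5, ε/D = 7.48×10^-6 → f = 0.01239 (Haaland)
Major: h_f = f(L/D)·V²/2g = 0.01239·11121·0.1005 = 13.85 m
Minor: ΣK = 8.48; h_m = ΣK·V²/2g = 0.8520 m
Total H_L = 13.85 + 0.8520 = 14.70 m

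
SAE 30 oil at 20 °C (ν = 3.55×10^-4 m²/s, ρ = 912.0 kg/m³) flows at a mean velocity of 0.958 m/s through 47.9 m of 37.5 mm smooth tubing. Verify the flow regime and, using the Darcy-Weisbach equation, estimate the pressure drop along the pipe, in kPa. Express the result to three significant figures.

Δp ≈ 338 kPa

Re = VD/ν = 0.958·0.03750/3.55×10^-4 = 101 → laminar (Re < 2300)
f = 64/Re = 0.6324
h_f = f(L/D)V²/(2g) = 0.6324·(47.9/0.03750)·0.958²/(2·9.81) = 37.79 m
Δp = ρg·h_f = 912.0·9.81·37.79 = 338.1 kPa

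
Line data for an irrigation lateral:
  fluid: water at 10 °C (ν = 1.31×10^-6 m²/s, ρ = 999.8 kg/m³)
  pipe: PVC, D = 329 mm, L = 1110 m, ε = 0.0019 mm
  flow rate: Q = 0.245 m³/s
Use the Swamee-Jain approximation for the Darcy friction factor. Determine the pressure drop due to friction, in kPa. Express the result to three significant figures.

V = 4Q/(πD²) = 4·0.245/(π·0.329²) = 2.882 m/s
Re = VD/ν = 2.882·0.329/1.31×10^-6 = 7.24×10^5 → turbulent
ε/D = 0.0019/329 = 5.78×10^-6
Swamee-Jain: f = 0.01238
h_f = f(L/D)V²/(2g) = 0.01238·(1110/0.329)·2.882²/(2·9.81) = 17.69 m
Δp = ρg·h_f = 999.8·9.81·17.69 = 173.5 kPa

Δp ≈ 173 kPa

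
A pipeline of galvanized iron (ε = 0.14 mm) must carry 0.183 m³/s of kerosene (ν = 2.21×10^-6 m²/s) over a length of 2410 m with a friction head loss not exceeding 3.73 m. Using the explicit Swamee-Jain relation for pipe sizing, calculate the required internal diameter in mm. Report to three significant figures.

D ≈ 507 mm

Swamee-Jain (Type III): D = 0.66·[ε^1.25·(LQ²/(gh_f))^4.75 + ν·Q^9.4·(L/(gh_f))^5.2]^0.04
LQ²/(gh_f) = 2.206; L/(gh_f) = 65.86
Term 1 = ε^1.25·(…)^4.75 = 6.52×10^-4; Term 2 = ν·Q^9.4·(…)^5.2 = 7.39×10^-4
D = 0.66·(6.52×10^-4 + 7.39×10^-4)^0.04 = 0.5073 m = 507 mm
Check: V = 0.905 m/s, Re = 2.08×10^5, f = 0.01756, h_f = 3.48 m ≈ 3.73 m ✓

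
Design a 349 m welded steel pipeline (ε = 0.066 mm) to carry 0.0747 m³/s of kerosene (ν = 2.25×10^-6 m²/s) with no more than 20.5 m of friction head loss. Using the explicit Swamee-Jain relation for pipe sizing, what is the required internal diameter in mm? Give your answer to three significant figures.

D ≈ 172 mm

Swamee-Jain (Type III): D = 0.66·[ε^1.25·(LQ²/(gh_f))^4.75 + ν·Q^9.4·(L/(gh_f))^5.2]^0.04
LQ²/(gh_f) = 0.009684; L/(gh_f) = 1.735
Term 1 = ε^1.25·(…)^4.75 = 1.61×10^-15; Term 2 = ν·Q^9.4·(…)^5.2 = 1.01×10^-15
D = 0.66·(1.61×10^-15 + 1.01×10^-15)^0.04 = 0.1723 m = 172 mm
Check: V = 3.20 m/s, Re = 2.45×10^5, f = 0.01793, h_f = 19.0 m ≈ 20.5 m ✓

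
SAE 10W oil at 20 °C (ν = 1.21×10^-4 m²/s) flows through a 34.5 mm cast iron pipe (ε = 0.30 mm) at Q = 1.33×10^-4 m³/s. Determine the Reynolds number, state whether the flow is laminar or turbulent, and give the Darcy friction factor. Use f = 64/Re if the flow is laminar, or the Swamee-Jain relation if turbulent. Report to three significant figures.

Re ≈ 40.6; laminar; f = 64/Re ≈ 1.58

V = 4Q/(πD²) = 0.1423 m/s
Re = VD/ν = 0.1423·0.0345/1.21×10^-4 = 40.6
Re < 2300 → laminar → f = 64/Re = 1.578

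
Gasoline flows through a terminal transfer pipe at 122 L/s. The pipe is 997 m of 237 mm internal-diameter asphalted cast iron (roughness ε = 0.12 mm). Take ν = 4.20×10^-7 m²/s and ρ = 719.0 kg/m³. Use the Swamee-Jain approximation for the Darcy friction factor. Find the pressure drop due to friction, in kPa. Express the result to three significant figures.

V = 4Q/(πD²) = 4·0.122/(π·0.237²) = 2.765 m/s
Re = VD/ν = 2.765·0.237/4.20×10^-7 = 1.56×10^6 → turbulent
ε/D = 0.12/237 = 5.06×10^-4
Swamee-Jain: f = 0.01715
h_f = f(L/D)V²/(2g) = 0.01715·(997/0.237)·2.765²/(2·9.81) = 28.13 m
Δp = ρg·h_f = 719.0·9.81·28.13 = 198.4 kPa

Δp ≈ 198 kPa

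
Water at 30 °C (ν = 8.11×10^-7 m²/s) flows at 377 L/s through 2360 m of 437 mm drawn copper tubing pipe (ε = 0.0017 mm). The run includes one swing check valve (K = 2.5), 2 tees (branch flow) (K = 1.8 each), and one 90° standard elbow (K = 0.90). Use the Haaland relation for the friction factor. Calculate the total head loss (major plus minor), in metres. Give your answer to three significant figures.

V = 4Q/(πD²) = 2.514 m/s; V²/2g = 0.3220 m
Re = 1.35×10^6, ε/D = 3.89×10^-6 → f = 0.01110 (Haaland)
Major: h_f = f(L/D)·V²/2g = 0.01110·5400·0.3220 = 19.30 m
Minor: ΣK = 7.00; h_m = ΣK·V²/2g = 2.254 m
Total H_L = 19.30 + 2.254 = 21.55 m

H_L ≈ 21.6 m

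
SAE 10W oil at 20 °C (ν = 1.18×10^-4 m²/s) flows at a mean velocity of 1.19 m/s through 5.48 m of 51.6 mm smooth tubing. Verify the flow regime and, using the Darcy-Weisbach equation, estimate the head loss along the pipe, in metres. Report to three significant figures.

Re = VD/ν = 1.19·0.05160/1.18×10^-4 = 520 → laminar (Re < 2300)
f = 64/Re = 0.1230
h_f = f(L/D)V²/(2g) = 0.1230·(5.48/0.05160)·1.19²/(2·9.81) = 0.9427 m

h_f ≈ 0.943 m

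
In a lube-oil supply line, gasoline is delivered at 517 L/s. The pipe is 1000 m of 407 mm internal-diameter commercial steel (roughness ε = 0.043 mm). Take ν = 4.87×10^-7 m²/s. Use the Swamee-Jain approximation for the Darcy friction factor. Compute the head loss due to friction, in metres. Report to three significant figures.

V = 4Q/(πD²) = 4·0.517/(π·0.407²) = 3.974 m/s
Re = VD/ν = 3.974·0.407/4.87×10^-7 = 3.32×10^6 → turbulent
ε/D = 0.043/407 = 1.06×10^-4
Swamee-Jain: f = 0.01268
h_f = f(L/D)V²/(2g) = 0.01268·(1000/0.407)·3.974²/(2·9.81) = 25.08 m

h_f ≈ 25.1 m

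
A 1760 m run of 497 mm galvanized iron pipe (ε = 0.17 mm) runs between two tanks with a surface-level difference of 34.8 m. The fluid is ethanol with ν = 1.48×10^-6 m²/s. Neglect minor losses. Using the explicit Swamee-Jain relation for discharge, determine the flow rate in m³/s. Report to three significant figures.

Swamee-Jain (Type II): Q = -0.965·√(gD⁵h_f/L)·ln[ε/(3.7D) + √(3.17ν²L/(gD³h_f))]
√(gD⁵h_f/L) = √(9.81·0.497⁵·34.8/1760) = 0.07669
ε/(3.7D) = 9.24×10^-5; √(3.17ν²L/(gD³h_f)) = 1.71×10^-5
Q = -0.965·0.07669·ln(1.095×10^-4) = 0.6749 m³/s
Check: V = 3.48 m/s, Re = 1.17×10^6, f = 0.01603, h_f = 35.0 m ≈ 34.8 m ✓

Q ≈ 0.675 m³/s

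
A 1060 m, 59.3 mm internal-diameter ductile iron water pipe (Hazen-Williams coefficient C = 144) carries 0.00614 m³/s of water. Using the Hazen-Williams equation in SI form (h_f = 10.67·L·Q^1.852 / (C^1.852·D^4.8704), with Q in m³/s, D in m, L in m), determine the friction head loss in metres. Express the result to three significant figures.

h_f = 10.67·1060·0.00614^1.852 / (144^1.852·0.0593^4.8704) = 86.22 m

h_f ≈ 86.2 m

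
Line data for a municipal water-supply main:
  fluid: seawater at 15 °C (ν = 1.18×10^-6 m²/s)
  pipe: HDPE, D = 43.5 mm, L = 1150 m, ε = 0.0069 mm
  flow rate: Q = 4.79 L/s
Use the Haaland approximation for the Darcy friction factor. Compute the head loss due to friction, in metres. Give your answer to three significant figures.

h_f ≈ 252 m

V = 4Q/(πD²) = 4·0.00479/(π·0.0435²) = 3.223 m/s
Re = VD/ν = 3.223·0.0435/1.18×10^-6 = 1.19×10^5 → turbulent
ε/D = 0.0069/43.5 = 1.59×10^-4
Haaland: f = 0.01800
h_f = f(L/D)V²/(2g) = 0.01800·(1150/0.0435)·3.223²/(2·9.81) = 251.9 m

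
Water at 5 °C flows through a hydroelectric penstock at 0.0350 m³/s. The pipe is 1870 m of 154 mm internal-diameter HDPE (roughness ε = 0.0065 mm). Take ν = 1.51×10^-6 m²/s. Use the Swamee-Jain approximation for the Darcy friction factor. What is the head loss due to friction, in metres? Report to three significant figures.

V = 4Q/(πD²) = 4·0.0350/(π·0.154²) = 1.879 m/s
Re = VD/ν = 1.879·0.154/1.51×10^-6 = 1.92×10^5 → turbulent
ε/D = 0.0065/154 = 4.22×10^-5
Swamee-Jain: f = 0.01603
h_f = f(L/D)V²/(2g) = 0.01603·(1870/0.154)·1.879²/(2·9.81) = 35.03 m

h_f ≈ 35.0 m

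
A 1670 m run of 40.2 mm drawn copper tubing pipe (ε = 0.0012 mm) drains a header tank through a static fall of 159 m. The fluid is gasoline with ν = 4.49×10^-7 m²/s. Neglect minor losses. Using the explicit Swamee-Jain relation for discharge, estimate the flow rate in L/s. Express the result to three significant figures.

Swamee-Jain (Type II): Q = -0.965·√(gD⁵h_f/L)·ln[ε/(3.7D) + √(3.17ν²L/(gD³h_f))]
√(gD⁵h_f/L) = √(9.81·0.0402⁵·159/1670) = 3.131×10^-4
ε/(3.7D) = 8.07×10^-6; √(3.17ν²L/(gD³h_f)) = 1.03×10^-4
Q = -0.965·3.131×10^-4·ln(1.107×10^-4) = 0.002752 m³/s
Check: V = 2.17 m/s, Re = 1.94×10^5, f = 0.01589, h_f = 158 m ≈ 159 m ✓

Q ≈ 2.75 L/s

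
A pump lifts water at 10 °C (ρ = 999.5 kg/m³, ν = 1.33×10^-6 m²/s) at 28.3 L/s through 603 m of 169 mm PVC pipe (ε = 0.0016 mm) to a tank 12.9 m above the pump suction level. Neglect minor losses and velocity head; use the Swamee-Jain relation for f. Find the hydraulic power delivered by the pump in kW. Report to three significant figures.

V = 4Q/(πD²) = 1.262 m/s; Re = 1.60×10^5; ε/D = 9.47×10^-6; f = 0.01630
h_f = f(L/D)V²/2g = 4.718 m
Total head H = z + h_f = 12.9 + 4.718 = 17.62 m
P_hyd = ρgQH = 999.5·9.81·0.0283·17.62 = 4.889 kW

P_hyd ≈ 4.89 kW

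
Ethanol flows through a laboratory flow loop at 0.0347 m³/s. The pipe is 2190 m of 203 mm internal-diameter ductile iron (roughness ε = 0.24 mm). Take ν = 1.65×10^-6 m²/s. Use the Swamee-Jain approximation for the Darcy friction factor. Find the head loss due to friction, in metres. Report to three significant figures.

h_f ≈ 14.2 m

V = 4Q/(πD²) = 4·0.0347/(π·0.203²) = 1.072 m/s
Re = VD/ν = 1.072·0.203/1.65×10^-6 = 1.32×10^5 → turbulent
ε/D = 0.24/203 = 0.00118
Swamee-Jain: f = 0.02246
h_f = f(L/D)V²/(2g) = 0.02246·(2190/0.203)·1.072²/(2·9.81) = 14.20 m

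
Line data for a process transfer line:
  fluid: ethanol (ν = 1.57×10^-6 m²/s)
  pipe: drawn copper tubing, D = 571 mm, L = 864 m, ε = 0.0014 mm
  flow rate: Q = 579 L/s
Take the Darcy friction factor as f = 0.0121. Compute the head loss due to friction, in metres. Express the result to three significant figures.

h_f ≈ 4.77 m

V = 4Q/(πD²) = 4·0.579/(π·0.571²) = 2.261 m/s
h_f = f(L/D)V²/(2g) = 0.01210·(864/0.571)·2.261²/(2·9.81) = 4.771 m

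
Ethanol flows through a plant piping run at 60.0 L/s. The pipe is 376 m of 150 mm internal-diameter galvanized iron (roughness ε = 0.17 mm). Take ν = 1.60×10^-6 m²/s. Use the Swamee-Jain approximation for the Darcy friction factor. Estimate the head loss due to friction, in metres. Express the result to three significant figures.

V = 4Q/(πD²) = 4·0.0600/(π·0.150²) = 3.395 m/s
Re = VD/ν = 3.395·0.150/1.60×10^-6 = 3.18×10^5 → turbulent
ε/D = 0.17/150 = 0.00113
Swamee-Jain: f = 0.02123
h_f = f(L/D)V²/(2g) = 0.02123·(376/0.150)·3.395²/(2·9.81) = 31.27 m

h_f ≈ 31.3 m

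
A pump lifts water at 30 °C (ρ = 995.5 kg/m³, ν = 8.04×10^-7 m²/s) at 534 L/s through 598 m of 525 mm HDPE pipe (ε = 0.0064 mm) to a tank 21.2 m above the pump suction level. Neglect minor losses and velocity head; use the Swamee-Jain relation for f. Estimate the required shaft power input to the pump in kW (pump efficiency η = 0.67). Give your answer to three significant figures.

V = 4Q/(πD²) = 2.467 m/s; Re = 1.61×10^6; ε/D = 1.22×10^-5; f = 0.01112
h_f = f(L/D)V²/2g = 3.930 m
Total head H = z + h_f = 21.2 + 3.930 = 25.13 m
P_hyd = ρgQH = 995.5·9.81·0.534·25.13 = 131.1 kW
P_shaft = P_hyd/η = 131.1/0.67 = 195.6 kW

P_shaft ≈ 196 kW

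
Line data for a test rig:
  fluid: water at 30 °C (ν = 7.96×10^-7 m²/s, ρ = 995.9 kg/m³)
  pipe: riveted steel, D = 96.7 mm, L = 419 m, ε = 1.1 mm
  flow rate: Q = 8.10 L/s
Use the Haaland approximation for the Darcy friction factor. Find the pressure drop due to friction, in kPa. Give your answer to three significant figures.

Δp ≈ 105 kPa

V = 4Q/(πD²) = 4·0.00810/(π·0.0967²) = 1.103 m/s
Re = VD/ν = 1.103·0.0967/7.96×10^-7 = 1.34×10^5 → turbulent
ε/D = 1.1/96.7 = 0.0114
Haaland: f = 0.04008
h_f = f(L/D)V²/(2g) = 0.04008·(419/0.0967)·1.103²/(2·9.81) = 10.77 m
Δp = ρg·h_f = 995.9·9.81·10.77 = 105.2 kPa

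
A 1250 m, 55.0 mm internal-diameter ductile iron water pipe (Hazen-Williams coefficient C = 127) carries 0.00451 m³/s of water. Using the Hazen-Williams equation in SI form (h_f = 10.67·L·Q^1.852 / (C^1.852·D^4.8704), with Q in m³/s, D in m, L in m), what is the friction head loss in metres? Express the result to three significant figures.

h_f ≈ 105 m

h_f = 10.67·1250·0.00451^1.852 / (127^1.852·0.0550^4.8704) = 104.5 m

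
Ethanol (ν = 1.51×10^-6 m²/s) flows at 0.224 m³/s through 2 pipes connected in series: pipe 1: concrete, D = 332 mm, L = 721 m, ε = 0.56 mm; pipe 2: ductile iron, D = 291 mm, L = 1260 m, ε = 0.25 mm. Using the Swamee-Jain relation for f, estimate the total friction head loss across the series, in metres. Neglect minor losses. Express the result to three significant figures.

Pipe 1: V = 2.588 m/s, Re = 5.69×10^5, ε/D = 0.00169, f = 0.02287, h_1 = f(L/D)V²/2g = 16.95 m
Pipe 2: V = 3.368 m/s, Re = 6.49×10^5, ε/D = 8.59×10^-4, f = 0.01956, h_2 = f(L/D)V²/2g = 48.96 m
Series → Q common, losses add: H = Σh = 65.91 m

H ≈ 65.9 m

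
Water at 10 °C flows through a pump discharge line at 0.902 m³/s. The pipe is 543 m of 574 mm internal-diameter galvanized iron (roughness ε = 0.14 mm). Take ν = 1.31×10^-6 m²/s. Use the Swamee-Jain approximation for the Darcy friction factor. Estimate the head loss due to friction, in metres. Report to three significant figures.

h_f ≈ 8.76 m

V = 4Q/(πD²) = 4·0.902/(π·0.574²) = 3.486 m/s
Re = VD/ν = 3.486·0.574/1.31×10^-6 = 1.53×10^6 → turbulent
ε/D = 0.14/574 = 2.44×10^-4
Swamee-Jain: f = 0.01495
h_f = f(L/D)V²/(2g) = 0.01495·(543/0.574)·3.486²/(2·9.81) = 8.761 m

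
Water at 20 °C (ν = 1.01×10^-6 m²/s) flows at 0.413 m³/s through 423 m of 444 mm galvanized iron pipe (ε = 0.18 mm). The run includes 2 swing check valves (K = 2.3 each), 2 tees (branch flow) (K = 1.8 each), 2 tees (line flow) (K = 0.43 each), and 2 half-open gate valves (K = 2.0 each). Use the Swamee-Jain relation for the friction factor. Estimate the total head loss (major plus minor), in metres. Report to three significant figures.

H_L ≈ 10.4 m

V = 4Q/(πD²) = 2.667 m/s; V²/2g = 0.3627 m
Re = 1.17×10^6, ε/D = 4.05×10^-4 → f = 0.01654 (Swamee-Jain)
Major: h_f = f(L/D)·V²/2g = 0.01654·952.7·0.3627 = 5.713 m
Minor: ΣK = 13.1; h_m = ΣK·V²/2g = 4.736 m
Total H_L = 5.713 + 4.736 = 10.45 m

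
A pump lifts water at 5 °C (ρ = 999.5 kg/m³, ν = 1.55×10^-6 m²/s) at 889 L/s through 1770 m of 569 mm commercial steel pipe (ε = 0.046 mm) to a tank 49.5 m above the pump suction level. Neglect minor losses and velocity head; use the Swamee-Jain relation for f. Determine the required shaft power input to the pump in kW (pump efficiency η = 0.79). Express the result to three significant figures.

V = 4Q/(πD²) = 3.496 m/s; Re = 1.28×10^6; ε/D = 8.08×10^-5; f = 0.01293
h_f = f(L/D)V²/2g = 25.06 m
Total head H = z + h_f = 49.5 + 25.06 = 74.56 m
P_hyd = ρgQH = 999.5·9.81·0.889·74.56 = 649.9 kW
P_shaft = P_hyd/η = 649.9/0.79 = 822.7 kW

P_shaft ≈ 823 kW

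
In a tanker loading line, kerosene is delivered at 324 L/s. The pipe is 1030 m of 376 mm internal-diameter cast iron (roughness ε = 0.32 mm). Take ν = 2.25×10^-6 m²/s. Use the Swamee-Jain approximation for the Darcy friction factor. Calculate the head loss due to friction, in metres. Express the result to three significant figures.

V = 4Q/(πD²) = 4·0.324/(π·0.376²) = 2.918 m/s
Re = VD/ν = 2.918·0.376/2.25×10^-6 = 4.88×10^5 → turbulent
ε/D = 0.32/376 = 8.51×10^-4
Swamee-Jain: f = 0.01969
h_f = f(L/D)V²/(2g) = 0.01969·(1030/0.376)·2.918²/(2·9.81) = 23.41 m

h_f ≈ 23.4 m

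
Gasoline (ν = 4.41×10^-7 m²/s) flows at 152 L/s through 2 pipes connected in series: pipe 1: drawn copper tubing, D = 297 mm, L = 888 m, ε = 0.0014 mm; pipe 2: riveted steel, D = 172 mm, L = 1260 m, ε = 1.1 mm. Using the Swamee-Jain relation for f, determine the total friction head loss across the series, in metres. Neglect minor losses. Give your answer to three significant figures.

H ≈ 533 m

Pipe 1: V = 2.194 m/s, Re = 1.48×10^6, ε/D = 4.71×10^-6, f = 0.01103, h_1 = f(L/D)V²/2g = 8.092 m
Pipe 2: V = 6.542 m/s, Re = 2.55×10^6, ε/D = 0.00640, f = 0.03282, h_2 = f(L/D)V²/2g = 524.4 m
Series → Q common, losses add: H = Σh = 532.5 m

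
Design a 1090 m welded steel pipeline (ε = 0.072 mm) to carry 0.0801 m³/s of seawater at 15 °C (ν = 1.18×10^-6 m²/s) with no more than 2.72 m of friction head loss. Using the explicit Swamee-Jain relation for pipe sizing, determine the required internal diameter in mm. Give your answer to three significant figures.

Swamee-Jain (Type III): D = 0.66·[ε^1.25·(LQ²/(gh_f))^4.75 + ν·Q^9.4·(L/(gh_f))^5.2]^0.04
LQ²/(gh_f) = 0.2621; L/(gh_f) = 40.85
Term 1 = ε^1.25·(…)^4.75 = 1.15×10^-8; Term 2 = ν·Q^9.4·(…)^5.2 = 1.39×10^-8
D = 0.66·(1.15×10^-8 + 1.39×10^-8)^0.04 = 0.3279 m = 328 mm
Check: V = 0.949 m/s, Re = 2.64×10^5, f = 0.01670, h_f = 2.55 m ≈ 2.72 m ✓

D ≈ 328 mm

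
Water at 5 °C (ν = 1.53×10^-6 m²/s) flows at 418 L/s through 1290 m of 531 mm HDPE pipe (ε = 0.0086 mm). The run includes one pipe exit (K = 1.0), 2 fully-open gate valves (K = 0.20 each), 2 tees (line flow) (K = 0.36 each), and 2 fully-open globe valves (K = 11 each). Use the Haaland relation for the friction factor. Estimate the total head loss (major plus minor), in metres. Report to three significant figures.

V = 4Q/(πD²) = 1.888 m/s; V²/2g = 0.1816 m
Re = 6.55×10^5, ε/D = 1.62×10^-5 → f = 0.01268 (Haaland)
Major: h_f = f(L/D)·V²/2g = 0.01268·2429·0.1816 = 5.595 m
Minor: ΣK = 24.1; h_m = ΣK·V²/2g = 4.380 m
Total H_L = 5.595 + 4.380 = 9.975 m

H_L ≈ 9.97 m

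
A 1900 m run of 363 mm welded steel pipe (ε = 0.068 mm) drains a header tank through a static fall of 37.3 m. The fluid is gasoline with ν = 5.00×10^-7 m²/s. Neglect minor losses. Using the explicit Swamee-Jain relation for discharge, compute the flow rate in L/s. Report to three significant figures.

Swamee-Jain (Type II): Q = -0.965·√(gD⁵h_f/L)·ln[ε/(3.7D) + √(3.17ν²L/(gD³h_f))]
√(gD⁵h_f/L) = √(9.81·0.363⁵·37.3/1900) = 0.03484
ε/(3.7D) = 5.06×10^-5; √(3.17ν²L/(gD³h_f)) = 9.28×10^-6
Q = -0.965·0.03484·ln(5.990×10^-5) = 0.3269 m³/s
Check: V = 3.16 m/s, Re = 2.29×10^6, f = 0.01410, h_f = 37.5 m ≈ 37.3 m ✓

Q ≈ 327 L/s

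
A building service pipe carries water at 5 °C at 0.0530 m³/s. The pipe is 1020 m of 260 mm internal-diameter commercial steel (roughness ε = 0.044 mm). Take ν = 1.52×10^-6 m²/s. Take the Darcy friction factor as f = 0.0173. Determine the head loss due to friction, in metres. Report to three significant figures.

h_f ≈ 3.45 m

V = 4Q/(πD²) = 4·0.0530/(π·0.260²) = 0.9982 m/s
h_f = f(L/D)V²/(2g) = 0.01730·(1020/0.260)·0.9982²/(2·9.81) = 3.447 m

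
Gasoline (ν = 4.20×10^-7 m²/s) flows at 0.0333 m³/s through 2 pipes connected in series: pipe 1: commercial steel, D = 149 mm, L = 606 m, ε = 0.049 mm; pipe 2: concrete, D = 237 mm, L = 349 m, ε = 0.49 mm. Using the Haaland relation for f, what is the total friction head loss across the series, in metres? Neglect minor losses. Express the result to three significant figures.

Pipe 1: V = 1.910 m/s, Re = 6.78×10^5, ε/D = 3.29×10^-4, f = 0.01612, h_1 = f(L/D)V²/2g = 12.18 m
Pipe 2: V = 0.7548 m/s, Re = 4.26×10^5, ε/D = 0.00207, f = 0.02404, h_2 = f(L/D)V²/2g = 1.028 m
Series → Q common, losses add: H = Σh = 13.21 m

H ≈ 13.2 m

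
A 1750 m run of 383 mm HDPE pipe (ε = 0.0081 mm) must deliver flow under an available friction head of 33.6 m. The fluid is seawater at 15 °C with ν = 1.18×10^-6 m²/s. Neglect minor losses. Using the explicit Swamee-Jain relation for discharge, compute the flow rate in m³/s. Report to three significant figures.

Q ≈ 0.401 m³/s

Swamee-Jain (Type II): Q = -0.965·√(gD⁵h_f/L)·ln[ε/(3.7D) + √(3.17ν²L/(gD³h_f))]
√(gD⁵h_f/L) = √(9.81·0.383⁵·33.6/1750) = 0.03940
ε/(3.7D) = 5.72×10^-6; √(3.17ν²L/(gD³h_f)) = 2.04×10^-5
Q = -0.965·0.03940·ln(2.614×10^-5) = 0.4012 m³/s
Check: V = 3.48 m/s, Re = 1.13×10^6, f = 0.01191, h_f = 33.6 m ≈ 33.6 m ✓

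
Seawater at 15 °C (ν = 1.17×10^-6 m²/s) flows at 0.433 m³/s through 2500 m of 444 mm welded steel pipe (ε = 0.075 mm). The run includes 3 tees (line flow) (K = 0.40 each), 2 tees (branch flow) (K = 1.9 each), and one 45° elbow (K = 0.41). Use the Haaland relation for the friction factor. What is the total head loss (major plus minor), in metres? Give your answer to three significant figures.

H_L ≈ 34.0 m

V = 4Q/(πD²) = 2.797 m/s; V²/2g = 0.3986 m
Re = 1.06×10^6, ε/D = 1.69×10^-4 → f = 0.01419 (Haaland)
Major: h_f = f(L/D)·V²/2g = 0.01419·5631·0.3986 = 31.85 m
Minor: ΣK = 5.41; h_m = ΣK·V²/2g = 2.157 m
Total H_L = 31.85 + 2.157 = 34.01 m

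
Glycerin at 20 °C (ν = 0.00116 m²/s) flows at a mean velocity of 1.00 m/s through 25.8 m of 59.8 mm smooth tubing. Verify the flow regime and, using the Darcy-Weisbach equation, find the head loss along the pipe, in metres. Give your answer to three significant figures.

Re = VD/ν = 1.00·0.05980/0.00116 = 51.6 → laminar (Re < 2300)
f = 64/Re = 1.241
h_f = f(L/D)V²/(2g) = 1.241·(25.8/0.05980)·1.00²/(2·9.81) = 27.30 m

h_f ≈ 27.3 m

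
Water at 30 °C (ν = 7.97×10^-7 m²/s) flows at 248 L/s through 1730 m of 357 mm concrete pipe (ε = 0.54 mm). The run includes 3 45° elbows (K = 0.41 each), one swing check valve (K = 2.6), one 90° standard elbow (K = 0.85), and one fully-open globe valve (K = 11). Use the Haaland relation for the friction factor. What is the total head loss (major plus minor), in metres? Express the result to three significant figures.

H_L ≈ 38.3 m

V = 4Q/(πD²) = 2.478 m/s; V²/2g = 0.3129 m
Re = 1.11×10^6, ε/D = 0.00151 → f = 0.02200 (Haaland)
Major: h_f = f(L/D)·V²/2g = 0.02200·4846·0.3129 = 33.35 m
Minor: ΣK = 15.7; h_m = ΣK·V²/2g = 4.906 m
Total H_L = 33.35 + 4.906 = 38.25 m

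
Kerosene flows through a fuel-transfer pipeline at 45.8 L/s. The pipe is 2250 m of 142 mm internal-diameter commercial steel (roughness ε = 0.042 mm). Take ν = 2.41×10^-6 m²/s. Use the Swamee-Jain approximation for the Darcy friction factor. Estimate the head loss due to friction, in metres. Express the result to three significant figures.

h_f ≈ 122 m

V = 4Q/(πD²) = 4·0.0458/(π·0.142²) = 2.892 m/s
Re = VD/ν = 2.892·0.142/2.41×10^-6 = 1.70×10^5 → turbulent
ε/D = 0.042/142 = 2.96×10^-4
Swamee-Jain: f = 0.01810
h_f = f(L/D)V²/(2g) = 0.01810·(2250/0.142)·2.892²/(2·9.81) = 122.3 m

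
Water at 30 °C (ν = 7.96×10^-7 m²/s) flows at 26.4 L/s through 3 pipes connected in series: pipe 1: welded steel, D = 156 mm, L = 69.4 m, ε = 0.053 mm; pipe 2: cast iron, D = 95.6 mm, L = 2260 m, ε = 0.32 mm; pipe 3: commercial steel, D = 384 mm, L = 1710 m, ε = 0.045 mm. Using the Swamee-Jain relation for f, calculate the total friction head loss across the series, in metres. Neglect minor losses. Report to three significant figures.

Pipe 1: V = 1.381 m/s, Re = 2.71×10^5, ε/D = 3.40×10^-4, f = 0.01750, h_1 = f(L/D)V²/2g = 0.7568 m
Pipe 2: V = 3.678 m/s, Re = 4.42×10^5, ε/D = 0.00335, f = 0.02739, h_2 = f(L/D)V²/2g = 446.4 m
Pipe 3: V = 0.2280 m/s, Re = 1.10×10^5, ε/D = 1.17×10^-4, f = 0.01824, h_3 = f(L/D)V²/2g = 0.2151 m
Series → Q common, losses add: H = Σh = 447.4 m

H ≈ 447 m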